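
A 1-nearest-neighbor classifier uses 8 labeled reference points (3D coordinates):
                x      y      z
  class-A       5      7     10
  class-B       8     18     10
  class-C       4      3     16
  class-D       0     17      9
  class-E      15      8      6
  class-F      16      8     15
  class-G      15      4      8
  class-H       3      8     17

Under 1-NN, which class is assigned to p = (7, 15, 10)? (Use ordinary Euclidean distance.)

class-B

Squared Euclidean distances:
d²(p, class-A) = (7−5)² + (15−7)² + (10−10)² = 4 + 64 + 0 = 68
d²(p, class-B) = (7−8)² + (15−18)² + (10−10)² = 1 + 9 + 0 = 10
d²(p, class-C) = (7−4)² + (15−3)² + (10−16)² = 9 + 144 + 36 = 189
d²(p, class-D) = (7−0)² + (15−17)² + (10−9)² = 49 + 4 + 1 = 54
d²(p, class-E) = (7−15)² + (15−8)² + (10−6)² = 64 + 49 + 16 = 129
d²(p, class-F) = (7−16)² + (15−8)² + (10−15)² = 81 + 49 + 25 = 155
d²(p, class-G) = (7−15)² + (15−4)² + (10−8)² = 64 + 121 + 4 = 189
d²(p, class-H) = (7−3)² + (15−8)² + (10−17)² = 16 + 49 + 49 = 114
Minimum is at class-B.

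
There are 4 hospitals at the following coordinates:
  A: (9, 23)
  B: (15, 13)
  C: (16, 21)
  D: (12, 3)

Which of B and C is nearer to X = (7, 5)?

B

Compare squared distances:
|XB|² = (7−15)² + (5−13)² = 64 + 64 = 128
|XC|² = (7−16)² + (5−21)² = 81 + 256 = 337
128 < 337, so B is closer.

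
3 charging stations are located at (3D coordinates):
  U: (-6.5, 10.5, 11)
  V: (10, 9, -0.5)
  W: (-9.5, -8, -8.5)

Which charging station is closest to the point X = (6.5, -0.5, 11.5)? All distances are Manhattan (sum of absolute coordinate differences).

d(X,U) = |6.5−(-6.5)| + |-0.5−10.5| + |11.5−11| = 13 + 11 + 0.5 = 24.5
d(X,V) = |6.5−10| + |-0.5−9| + |11.5−(-0.5)| = 3.5 + 9.5 + 12 = 25
d(X,W) = |6.5−(-9.5)| + |-0.5−(-8)| + |11.5−(-8.5)| = 16 + 7.5 + 20 = 43.5
U is nearest.

U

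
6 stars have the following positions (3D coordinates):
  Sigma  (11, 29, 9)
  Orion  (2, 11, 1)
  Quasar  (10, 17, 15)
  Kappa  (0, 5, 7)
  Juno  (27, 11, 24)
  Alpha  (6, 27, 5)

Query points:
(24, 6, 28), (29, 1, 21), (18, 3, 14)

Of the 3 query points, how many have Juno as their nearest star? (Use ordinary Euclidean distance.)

(24, 6, 28) — d² to each: Sigma:1059, Orion:1238, Quasar:486, Kappa:1018, Juno:50, Alpha:1294 → nearest is Juno
(29, 1, 21) — d² to each: Sigma:1252, Orion:1229, Quasar:653, Kappa:1053, Juno:113, Alpha:1461 → nearest is Juno
(18, 3, 14) — d² to each: Sigma:750, Orion:489, Quasar:261, Kappa:377, Juno:245, Alpha:801 → nearest is Juno
3 of the 3 points have Juno as nearest.

3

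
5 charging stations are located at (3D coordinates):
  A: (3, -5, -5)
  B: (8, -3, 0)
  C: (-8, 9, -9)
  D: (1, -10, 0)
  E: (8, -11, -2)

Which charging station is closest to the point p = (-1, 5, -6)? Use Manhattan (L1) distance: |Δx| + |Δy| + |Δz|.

C

d(p,A) = |-1−3| + |5−(-5)| + |-6−(-5)| = 4 + 10 + 1 = 15
d(p,B) = |-1−8| + |5−(-3)| + |-6−0| = 9 + 8 + 6 = 23
d(p,C) = |-1−(-8)| + |5−9| + |-6−(-9)| = 7 + 4 + 3 = 14
d(p,D) = |-1−1| + |5−(-10)| + |-6−0| = 2 + 15 + 6 = 23
d(p,E) = |-1−8| + |5−(-11)| + |-6−(-2)| = 9 + 16 + 4 = 29
The smallest is to C, so p lies in the Voronoi region of C.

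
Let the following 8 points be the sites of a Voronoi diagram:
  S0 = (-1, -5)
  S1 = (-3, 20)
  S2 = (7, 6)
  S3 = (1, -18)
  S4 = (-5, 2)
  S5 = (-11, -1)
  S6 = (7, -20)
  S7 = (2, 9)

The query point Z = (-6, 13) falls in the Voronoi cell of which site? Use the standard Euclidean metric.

S1

Squared Euclidean distances:
|ZS0|² = 25 + 324 = 349
|ZS1|² = 9 + 49 = 58
|ZS2|² = 169 + 49 = 218
|ZS3|² = 49 + 961 = 1010
|ZS4|² = 1 + 121 = 122
|ZS5|² = 25 + 196 = 221
|ZS6|² = 169 + 1089 = 1258
|ZS7|² = 64 + 16 = 80
The smallest is to S1, so Z lies in the Voronoi region of S1.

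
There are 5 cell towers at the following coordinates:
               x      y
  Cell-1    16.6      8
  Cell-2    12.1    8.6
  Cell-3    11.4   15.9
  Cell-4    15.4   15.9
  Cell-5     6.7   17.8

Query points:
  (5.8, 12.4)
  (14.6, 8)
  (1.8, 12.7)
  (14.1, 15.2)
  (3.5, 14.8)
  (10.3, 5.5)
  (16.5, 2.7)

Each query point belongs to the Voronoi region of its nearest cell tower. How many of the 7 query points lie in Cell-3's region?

0

(5.8, 12.4) — d² to each: Cell-1:136, Cell-2:54.13, Cell-3:43.61, Cell-4:104.41, Cell-5:29.97 → nearest is Cell-5
(14.6, 8) — d² to each: Cell-1:4, Cell-2:6.61, Cell-3:72.65, Cell-4:63.05, Cell-5:158.45 → nearest is Cell-1
(1.8, 12.7) — d² to each: Cell-1:241.13, Cell-2:122.9, Cell-3:102.4, Cell-4:195.2, Cell-5:50.02 → nearest is Cell-5
(14.1, 15.2) — d² to each: Cell-1:58.09, Cell-2:47.56, Cell-3:7.78, Cell-4:2.18, Cell-5:61.52 → nearest is Cell-4
(3.5, 14.8) — d² to each: Cell-1:217.85, Cell-2:112.4, Cell-3:63.62, Cell-4:142.82, Cell-5:19.24 → nearest is Cell-5
(10.3, 5.5) — d² to each: Cell-1:45.94, Cell-2:12.85, Cell-3:109.37, Cell-4:134.17, Cell-5:164.25 → nearest is Cell-2
(16.5, 2.7) — d² to each: Cell-1:28.1, Cell-2:54.17, Cell-3:200.25, Cell-4:175.45, Cell-5:324.05 → nearest is Cell-1
0 of the 7 points have Cell-3 as nearest.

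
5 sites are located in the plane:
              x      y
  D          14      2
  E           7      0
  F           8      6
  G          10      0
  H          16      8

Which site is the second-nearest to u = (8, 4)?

E

Since √ is increasing, it suffices to compare squared distances:
|uD|² = (8−14)² + (4−2)² = 36 + 4 = 40
|uE|² = (8−7)² + (4−0)² = 1 + 16 = 17
|uF|² = (8−8)² + (4−6)² = 0 + 4 = 4
|uG|² = (8−10)² + (4−0)² = 4 + 16 = 20
|uH|² = (8−16)² + (4−8)² = 64 + 16 = 80
Sorted ascending: F, E, G, … — the second-nearest is E.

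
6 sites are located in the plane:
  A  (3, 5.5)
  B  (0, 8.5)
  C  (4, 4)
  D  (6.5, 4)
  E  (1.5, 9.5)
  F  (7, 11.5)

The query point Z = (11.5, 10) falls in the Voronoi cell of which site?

F

Compare squared distances (the ordering matches that of the actual distances):
|ZA|² = (11.5−3)² + (10−5.5)² = 72.25 + 20.25 = 92.5
|ZB|² = (11.5−0)² + (10−8.5)² = 132.25 + 2.25 = 134.5
|ZC|² = (11.5−4)² + (10−4)² = 56.25 + 36 = 92.25
|ZD|² = (11.5−6.5)² + (10−4)² = 25 + 36 = 61
|ZE|² = (11.5−1.5)² + (10−9.5)² = 100 + 0.25 = 100.25
|ZF|² = (11.5−7)² + (10−11.5)² = 20.25 + 2.25 = 22.5
The smallest is to F, so Z lies in the Voronoi region of F.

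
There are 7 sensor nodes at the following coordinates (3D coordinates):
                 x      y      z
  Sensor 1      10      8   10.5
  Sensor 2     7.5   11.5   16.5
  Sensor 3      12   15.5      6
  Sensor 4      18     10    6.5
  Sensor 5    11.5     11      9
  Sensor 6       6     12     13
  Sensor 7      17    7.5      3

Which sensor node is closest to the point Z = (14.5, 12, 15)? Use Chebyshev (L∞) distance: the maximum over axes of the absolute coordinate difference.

d(Z, Sensor 1) = max(4.5, 4, 4.5) = 4.5
d(Z, Sensor 2) = max(7, 0.5, 1.5) = 7
d(Z, Sensor 3) = max(2.5, 3.5, 9) = 9
d(Z, Sensor 4) = max(3.5, 2, 8.5) = 8.5
d(Z, Sensor 5) = max(3, 1, 6) = 6
d(Z, Sensor 6) = max(8.5, 0, 2) = 8.5
d(Z, Sensor 7) = max(2.5, 4.5, 12) = 12
Minimum is at Sensor 1.

Sensor 1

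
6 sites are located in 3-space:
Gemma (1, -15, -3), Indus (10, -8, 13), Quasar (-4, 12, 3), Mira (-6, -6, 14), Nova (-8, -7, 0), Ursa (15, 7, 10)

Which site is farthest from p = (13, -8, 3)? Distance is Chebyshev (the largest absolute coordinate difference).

d(p, Gemma) = max(12, 7, 6) = 12
d(p, Indus) = max(3, 0, 10) = 10
d(p, Quasar) = max(17, 20, 0) = 20
d(p, Mira) = max(19, 2, 11) = 19
d(p, Nova) = max(21, 1, 3) = 21
d(p, Ursa) = max(2, 15, 7) = 15
The largest is to Nova.

Nova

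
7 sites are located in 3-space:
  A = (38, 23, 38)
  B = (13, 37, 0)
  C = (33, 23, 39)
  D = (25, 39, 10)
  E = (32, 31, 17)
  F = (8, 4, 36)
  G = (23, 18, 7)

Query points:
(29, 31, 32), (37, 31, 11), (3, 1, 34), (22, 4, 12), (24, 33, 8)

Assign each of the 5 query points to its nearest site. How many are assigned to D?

1

(29, 31, 32) — d² to each: A:181, B:1316, C:129, D:564, E:234, F:1186, G:830 → nearest is C
(37, 31, 11) — d² to each: A:794, B:733, C:864, D:209, E:61, F:2195, G:381 → nearest is E
(3, 1, 34) — d² to each: A:1725, B:2552, C:1409, D:2504, E:2030, F:38, G:1418 → nearest is F
(22, 4, 12) — d² to each: A:1293, B:1314, C:1211, D:1238, E:854, F:772, G:222 → nearest is G
(24, 33, 8) — d² to each: A:1196, B:201, C:1142, D:41, E:149, F:1881, G:227 → nearest is D
1 of the 5 points has D as nearest.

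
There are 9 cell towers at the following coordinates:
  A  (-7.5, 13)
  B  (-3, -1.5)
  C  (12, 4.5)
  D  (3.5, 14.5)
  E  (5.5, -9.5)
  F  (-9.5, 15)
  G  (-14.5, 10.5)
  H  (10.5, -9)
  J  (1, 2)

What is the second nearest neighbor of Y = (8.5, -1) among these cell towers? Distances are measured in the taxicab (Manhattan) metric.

d(Y,A) = |8.5−(-7.5)| + |-1−13| = 16 + 14 = 30
d(Y,B) = |8.5−(-3)| + |-1−(-1.5)| = 11.5 + 0.5 = 12
d(Y,C) = |8.5−12| + |-1−4.5| = 3.5 + 5.5 = 9
d(Y,D) = |8.5−3.5| + |-1−14.5| = 5 + 15.5 = 20.5
d(Y,E) = |8.5−5.5| + |-1−(-9.5)| = 3 + 8.5 = 11.5
d(Y,F) = |8.5−(-9.5)| + |-1−15| = 18 + 16 = 34
d(Y,G) = |8.5−(-14.5)| + |-1−10.5| = 23 + 11.5 = 34.5
d(Y,H) = |8.5−10.5| + |-1−(-9)| = 2 + 8 = 10
d(Y,J) = |8.5−1| + |-1−2| = 7.5 + 3 = 10.5
Sorted ascending: C, H, J, … — the second-nearest is H.

H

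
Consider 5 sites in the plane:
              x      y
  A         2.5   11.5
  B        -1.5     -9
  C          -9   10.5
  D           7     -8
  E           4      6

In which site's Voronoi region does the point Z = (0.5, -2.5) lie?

B

Compare squared distances (the ordering matches that of the actual distances):
|ZA|² = (0.5−2.5)² + (-2.5−11.5)² = 4 + 196 = 200
|ZB|² = (0.5−(-1.5))² + (-2.5−(-9))² = 4 + 42.25 = 46.25
|ZC|² = (0.5−(-9))² + (-2.5−10.5)² = 90.25 + 169 = 259.25
|ZD|² = (0.5−7)² + (-2.5−(-8))² = 42.25 + 30.25 = 72.5
|ZE|² = (0.5−4)² + (-2.5−6)² = 12.25 + 72.25 = 84.5
B is nearest.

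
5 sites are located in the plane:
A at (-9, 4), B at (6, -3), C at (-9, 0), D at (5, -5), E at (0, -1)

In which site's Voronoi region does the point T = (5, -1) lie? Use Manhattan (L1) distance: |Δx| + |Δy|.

d(T,A) = |5−(-9)| + |-1−4| = 14 + 5 = 19
d(T,B) = |5−6| + |-1−(-3)| = 1 + 2 = 3
d(T,C) = |5−(-9)| + |-1−0| = 14 + 1 = 15
d(T,D) = |5−5| + |-1−(-5)| = 0 + 4 = 4
d(T,E) = |5−0| + |-1−(-1)| = 5 + 0 = 5
B is nearest.

B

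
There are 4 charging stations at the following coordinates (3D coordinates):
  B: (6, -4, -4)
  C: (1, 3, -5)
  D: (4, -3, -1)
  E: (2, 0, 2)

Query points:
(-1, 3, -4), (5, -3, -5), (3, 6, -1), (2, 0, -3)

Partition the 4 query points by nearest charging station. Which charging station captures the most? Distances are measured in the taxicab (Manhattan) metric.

C

(-1, 3, -4) — d to each: B:14, C:3, D:14, E:12 → nearest is C
(5, -3, -5) — d to each: B:3, C:10, D:5, E:13 → nearest is B
(3, 6, -1) — d to each: B:16, C:9, D:10, E:10 → nearest is C
(2, 0, -3) — d to each: B:9, C:6, D:7, E:5 → nearest is E
Tally — B:1, C:2, E:1. C captures the most (2).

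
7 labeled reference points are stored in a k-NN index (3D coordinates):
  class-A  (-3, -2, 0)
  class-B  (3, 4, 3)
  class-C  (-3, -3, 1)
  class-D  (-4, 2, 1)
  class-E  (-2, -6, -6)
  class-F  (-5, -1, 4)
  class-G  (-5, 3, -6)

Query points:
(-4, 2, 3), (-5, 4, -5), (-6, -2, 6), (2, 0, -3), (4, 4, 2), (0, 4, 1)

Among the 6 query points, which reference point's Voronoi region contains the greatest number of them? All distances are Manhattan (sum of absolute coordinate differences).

class-B

(-4, 2, 3) — d to each: class-A:8, class-B:9, class-C:8, class-D:2, class-E:19, class-F:5, class-G:11 → nearest is class-D
(-5, 4, -5) — d to each: class-A:13, class-B:16, class-C:15, class-D:9, class-E:14, class-F:14, class-G:2 → nearest is class-G
(-6, -2, 6) — d to each: class-A:9, class-B:18, class-C:9, class-D:11, class-E:20, class-F:4, class-G:18 → nearest is class-F
(2, 0, -3) — d to each: class-A:10, class-B:11, class-C:12, class-D:12, class-E:13, class-F:15, class-G:13 → nearest is class-A
(4, 4, 2) — d to each: class-A:15, class-B:2, class-C:15, class-D:11, class-E:24, class-F:16, class-G:18 → nearest is class-B
(0, 4, 1) — d to each: class-A:10, class-B:5, class-C:10, class-D:6, class-E:19, class-F:13, class-G:13 → nearest is class-B
Tally — class-A:1, class-B:2, class-D:1, class-F:1, class-G:1. class-B captures the most (2).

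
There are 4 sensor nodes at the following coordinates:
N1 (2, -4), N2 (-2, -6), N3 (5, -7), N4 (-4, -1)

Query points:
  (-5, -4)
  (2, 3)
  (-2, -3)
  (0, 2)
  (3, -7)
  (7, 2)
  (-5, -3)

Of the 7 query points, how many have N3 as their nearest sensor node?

(-5, -4) — d² to each: N1:49, N2:13, N3:109, N4:10 → nearest is N4
(2, 3) — d² to each: N1:49, N2:97, N3:109, N4:52 → nearest is N1
(-2, -3) — d² to each: N1:17, N2:9, N3:65, N4:8 → nearest is N4
(0, 2) — d² to each: N1:40, N2:68, N3:106, N4:25 → nearest is N4
(3, -7) — d² to each: N1:10, N2:26, N3:4, N4:85 → nearest is N3
(7, 2) — d² to each: N1:61, N2:145, N3:85, N4:130 → nearest is N1
(-5, -3) — d² to each: N1:50, N2:18, N3:116, N4:5 → nearest is N4
1 of the 7 points has N3 as nearest.

1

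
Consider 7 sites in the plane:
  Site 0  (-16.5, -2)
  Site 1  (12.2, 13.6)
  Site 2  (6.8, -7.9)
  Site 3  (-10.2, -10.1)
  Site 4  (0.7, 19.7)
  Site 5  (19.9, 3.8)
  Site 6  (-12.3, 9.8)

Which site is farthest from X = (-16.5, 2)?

Site 5

Compare squared distances (the ordering matches that of the actual distances):
d²(X, Site 0) = (-16.5−(-16.5))² + (2−(-2))² = 0 + 16 = 16
d²(X, Site 1) = (-16.5−12.2)² + (2−13.6)² = 823.69 + 134.56 = 958.25
d²(X, Site 2) = (-16.5−6.8)² + (2−(-7.9))² = 542.89 + 98.01 = 640.9
d²(X, Site 3) = (-16.5−(-10.2))² + (2−(-10.1))² = 39.69 + 146.41 = 186.1
d²(X, Site 4) = (-16.5−0.7)² + (2−19.7)² = 295.84 + 313.29 = 609.13
d²(X, Site 5) = (-16.5−19.9)² + (2−3.8)² = 1324.96 + 3.24 = 1328.2
d²(X, Site 6) = (-16.5−(-12.3))² + (2−9.8)² = 17.64 + 60.84 = 78.48
The largest is to Site 5.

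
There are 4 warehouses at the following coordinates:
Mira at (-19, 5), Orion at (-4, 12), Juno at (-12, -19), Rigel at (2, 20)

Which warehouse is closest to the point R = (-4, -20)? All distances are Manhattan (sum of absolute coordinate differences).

Juno

d(R, Mira) = |-4−(-19)| + |-20−5| = 15 + 25 = 40
d(R, Orion) = |-4−(-4)| + |-20−12| = 0 + 32 = 32
d(R, Juno) = |-4−(-12)| + |-20−(-19)| = 8 + 1 = 9
d(R, Rigel) = |-4−2| + |-20−20| = 6 + 40 = 46
The smallest is to Juno, so R lies in the Voronoi region of Juno.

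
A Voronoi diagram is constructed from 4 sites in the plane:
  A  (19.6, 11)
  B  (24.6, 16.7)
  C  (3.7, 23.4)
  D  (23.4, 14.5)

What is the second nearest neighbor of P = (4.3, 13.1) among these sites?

A

Squared Euclidean distances:
|PA|² = (4.3−19.6)² + (13.1−11)² = 234.09 + 4.41 = 238.5
|PB|² = (4.3−24.6)² + (13.1−16.7)² = 412.09 + 12.96 = 425.05
|PC|² = (4.3−3.7)² + (13.1−23.4)² = 0.36 + 106.09 = 106.45
|PD|² = (4.3−23.4)² + (13.1−14.5)² = 364.81 + 1.96 = 366.77
Sorted ascending: C, A, D, … — the second-nearest is A.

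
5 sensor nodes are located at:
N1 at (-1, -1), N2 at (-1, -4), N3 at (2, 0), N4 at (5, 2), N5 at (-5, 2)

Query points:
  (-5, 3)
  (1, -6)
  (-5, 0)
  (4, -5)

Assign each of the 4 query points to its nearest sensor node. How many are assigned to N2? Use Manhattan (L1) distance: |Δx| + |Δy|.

(-5, 3) — d to each: N1:8, N2:11, N3:10, N4:11, N5:1 → nearest is N5
(1, -6) — d to each: N1:7, N2:4, N3:7, N4:12, N5:14 → nearest is N2
(-5, 0) — d to each: N1:5, N2:8, N3:7, N4:12, N5:2 → nearest is N5
(4, -5) — d to each: N1:9, N2:6, N3:7, N4:8, N5:16 → nearest is N2
2 of the 4 points have N2 as nearest.

2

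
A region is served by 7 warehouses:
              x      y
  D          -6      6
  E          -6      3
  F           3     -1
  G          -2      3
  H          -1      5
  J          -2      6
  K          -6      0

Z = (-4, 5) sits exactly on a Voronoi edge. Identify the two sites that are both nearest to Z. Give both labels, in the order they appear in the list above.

Squared distances from Z to each site:
|ZD|² = (-4−(-6))² + (5−6)² = 4 + 1 = 5
|ZE|² = (-4−(-6))² + (5−3)² = 4 + 4 = 8
|ZF|² = (-4−3)² + (5−(-1))² = 49 + 36 = 85
|ZG|² = (-4−(-2))² + (5−3)² = 4 + 4 = 8
|ZH|² = (-4−(-1))² + (5−5)² = 9 + 0 = 9
|ZJ|² = (-4−(-2))² + (5−6)² = 4 + 1 = 5
|ZK|² = (-4−(-6))² + (5−0)² = 4 + 25 = 29
Z is equidistant from D and J (both at squared distance 5), and every other site is strictly farther — so Z lies on the D–J Voronoi edge.

D and J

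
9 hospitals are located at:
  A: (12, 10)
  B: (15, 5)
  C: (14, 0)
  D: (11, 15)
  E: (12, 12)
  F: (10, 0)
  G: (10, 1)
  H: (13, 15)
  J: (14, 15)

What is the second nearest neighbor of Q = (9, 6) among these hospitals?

Compare squared distances (the ordering matches that of the actual distances):
|QA|² = (9−12)² + (6−10)² = 9 + 16 = 25
|QB|² = (9−15)² + (6−5)² = 36 + 1 = 37
|QC|² = (9−14)² + (6−0)² = 25 + 36 = 61
|QD|² = (9−11)² + (6−15)² = 4 + 81 = 85
|QE|² = (9−12)² + (6−12)² = 9 + 36 = 45
|QF|² = (9−10)² + (6−0)² = 1 + 36 = 37
|QG|² = (9−10)² + (6−1)² = 1 + 25 = 26
|QH|² = (9−13)² + (6−15)² = 16 + 81 = 97
|QJ|² = (9−14)² + (6−15)² = 25 + 81 = 106
Sorted ascending: A, G, B, … — the second-nearest is G.

G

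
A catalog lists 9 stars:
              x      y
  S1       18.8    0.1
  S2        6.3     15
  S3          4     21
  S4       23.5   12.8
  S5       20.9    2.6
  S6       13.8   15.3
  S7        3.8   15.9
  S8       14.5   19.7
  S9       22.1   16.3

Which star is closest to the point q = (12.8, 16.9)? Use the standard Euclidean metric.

Since √ is increasing, it suffices to compare squared distances:
|qS1|² = (12.8−18.8)² + (16.9−0.1)² = 36 + 282.24 = 318.24
|qS2|² = (12.8−6.3)² + (16.9−15)² = 42.25 + 3.61 = 45.86
|qS3|² = (12.8−4)² + (16.9−21)² = 77.44 + 16.81 = 94.25
|qS4|² = (12.8−23.5)² + (16.9−12.8)² = 114.49 + 16.81 = 131.3
|qS5|² = (12.8−20.9)² + (16.9−2.6)² = 65.61 + 204.49 = 270.1
|qS6|² = (12.8−13.8)² + (16.9−15.3)² = 1 + 2.56 = 3.56
|qS7|² = (12.8−3.8)² + (16.9−15.9)² = 81 + 1 = 82
|qS8|² = (12.8−14.5)² + (16.9−19.7)² = 2.89 + 7.84 = 10.73
|qS9|² = (12.8−22.1)² + (16.9−16.3)² = 86.49 + 0.36 = 86.85
S6 is nearest.

S6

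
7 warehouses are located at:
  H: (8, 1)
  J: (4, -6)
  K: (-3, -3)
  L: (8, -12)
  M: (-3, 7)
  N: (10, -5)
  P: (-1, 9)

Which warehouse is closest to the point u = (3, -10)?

Squared Euclidean distances:
|uH|² = (3−8)² + (-10−1)² = 25 + 121 = 146
|uJ|² = (3−4)² + (-10−(-6))² = 1 + 16 = 17
|uK|² = (3−(-3))² + (-10−(-3))² = 36 + 49 = 85
|uL|² = (3−8)² + (-10−(-12))² = 25 + 4 = 29
|uM|² = (3−(-3))² + (-10−7)² = 36 + 289 = 325
|uN|² = (3−10)² + (-10−(-5))² = 49 + 25 = 74
|uP|² = (3−(-1))² + (-10−9)² = 16 + 361 = 377
Minimum is at J.

J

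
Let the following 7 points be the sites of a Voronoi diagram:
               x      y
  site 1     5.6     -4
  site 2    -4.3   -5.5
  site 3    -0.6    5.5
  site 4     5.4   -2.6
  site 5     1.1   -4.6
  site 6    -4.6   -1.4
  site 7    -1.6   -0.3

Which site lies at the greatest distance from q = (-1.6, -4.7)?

site 3

Squared Euclidean distances:
d²(q, site 1) = (-1.6−5.6)² + (-4.7−(-4))² = 51.84 + 0.49 = 52.33
d²(q, site 2) = (-1.6−(-4.3))² + (-4.7−(-5.5))² = 7.29 + 0.64 = 7.93
d²(q, site 3) = (-1.6−(-0.6))² + (-4.7−5.5)² = 1 + 104.04 = 105.04
d²(q, site 4) = (-1.6−5.4)² + (-4.7−(-2.6))² = 49 + 4.41 = 53.41
d²(q, site 5) = (-1.6−1.1)² + (-4.7−(-4.6))² = 7.29 + 0.01 = 7.3
d²(q, site 6) = (-1.6−(-4.6))² + (-4.7−(-1.4))² = 9 + 10.89 = 19.89
d²(q, site 7) = (-1.6−(-1.6))² + (-4.7−(-0.3))² = 0 + 19.36 = 19.36
The largest is to site 3.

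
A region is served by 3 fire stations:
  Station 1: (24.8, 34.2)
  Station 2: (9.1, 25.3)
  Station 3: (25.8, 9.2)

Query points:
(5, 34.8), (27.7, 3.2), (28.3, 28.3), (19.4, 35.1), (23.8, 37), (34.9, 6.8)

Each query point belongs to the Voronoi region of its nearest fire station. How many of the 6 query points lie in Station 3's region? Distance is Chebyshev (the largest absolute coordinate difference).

(5, 34.8) — d to each: Station 1:19.8, Station 2:9.5, Station 3:25.6 → nearest is Station 2
(27.7, 3.2) — d to each: Station 1:31, Station 2:22.1, Station 3:6 → nearest is Station 3
(28.3, 28.3) — d to each: Station 1:5.9, Station 2:19.2, Station 3:19.1 → nearest is Station 1
(19.4, 35.1) — d to each: Station 1:5.4, Station 2:10.3, Station 3:25.9 → nearest is Station 1
(23.8, 37) — d to each: Station 1:2.8, Station 2:14.7, Station 3:27.8 → nearest is Station 1
(34.9, 6.8) — d to each: Station 1:27.4, Station 2:25.8, Station 3:9.1 → nearest is Station 3
2 of the 6 points have Station 3 as nearest.

2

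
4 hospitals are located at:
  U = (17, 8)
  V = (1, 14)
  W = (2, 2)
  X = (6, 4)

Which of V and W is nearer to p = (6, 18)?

Compare squared distances:
|pV|² = (6−1)² + (18−14)² = 25 + 16 = 41
|pW|² = (6−2)² + (18−2)² = 16 + 256 = 272
41 < 272, so V is closer.

V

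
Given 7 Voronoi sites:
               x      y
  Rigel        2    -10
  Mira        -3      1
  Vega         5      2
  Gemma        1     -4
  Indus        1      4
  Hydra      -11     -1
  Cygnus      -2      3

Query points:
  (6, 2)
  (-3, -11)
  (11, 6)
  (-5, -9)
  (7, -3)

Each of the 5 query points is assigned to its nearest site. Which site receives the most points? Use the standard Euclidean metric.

(6, 2) — d² to each: Rigel:160, Mira:82, Vega:1, Gemma:61, Indus:29, Hydra:298, Cygnus:65 → nearest is Vega
(-3, -11) — d² to each: Rigel:26, Mira:144, Vega:233, Gemma:65, Indus:241, Hydra:164, Cygnus:197 → nearest is Rigel
(11, 6) — d² to each: Rigel:337, Mira:221, Vega:52, Gemma:200, Indus:104, Hydra:533, Cygnus:178 → nearest is Vega
(-5, -9) — d² to each: Rigel:50, Mira:104, Vega:221, Gemma:61, Indus:205, Hydra:100, Cygnus:153 → nearest is Rigel
(7, -3) — d² to each: Rigel:74, Mira:116, Vega:29, Gemma:37, Indus:85, Hydra:328, Cygnus:117 → nearest is Vega
Tally — Rigel:2, Vega:3. Vega captures the most (3).

Vega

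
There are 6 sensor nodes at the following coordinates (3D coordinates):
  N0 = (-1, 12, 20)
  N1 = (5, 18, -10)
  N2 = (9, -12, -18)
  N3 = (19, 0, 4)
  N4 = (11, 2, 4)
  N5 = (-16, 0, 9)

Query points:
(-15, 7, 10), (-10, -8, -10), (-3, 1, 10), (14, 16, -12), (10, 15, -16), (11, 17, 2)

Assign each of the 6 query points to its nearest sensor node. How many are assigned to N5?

2

(-15, 7, 10) — d² to each: N0:321, N1:921, N2:1721, N3:1241, N4:737, N5:51 → nearest is N5
(-10, -8, -10) — d² to each: N0:1381, N1:901, N2:441, N3:1101, N4:737, N5:461 → nearest is N2
(-3, 1, 10) — d² to each: N0:225, N1:753, N2:1097, N3:521, N4:233, N5:171 → nearest is N5
(14, 16, -12) — d² to each: N0:1265, N1:89, N2:845, N3:537, N4:461, N5:1597 → nearest is N1
(10, 15, -16) — d² to each: N0:1426, N1:70, N2:734, N3:706, N4:570, N5:1526 → nearest is N1
(11, 17, 2) — d² to each: N0:493, N1:181, N2:1245, N3:357, N4:229, N5:1067 → nearest is N1
2 of the 6 points have N5 as nearest.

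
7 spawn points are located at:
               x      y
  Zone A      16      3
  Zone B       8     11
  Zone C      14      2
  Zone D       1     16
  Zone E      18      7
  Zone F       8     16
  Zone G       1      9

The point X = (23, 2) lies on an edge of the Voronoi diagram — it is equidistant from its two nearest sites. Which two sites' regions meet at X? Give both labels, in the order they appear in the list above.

Zone A and Zone E

Squared distances from X to each site:
d²(X, Zone A) = (23−16)² + (2−3)² = 49 + 1 = 50
d²(X, Zone B) = (23−8)² + (2−11)² = 225 + 81 = 306
d²(X, Zone C) = (23−14)² + (2−2)² = 81 + 0 = 81
d²(X, Zone D) = (23−1)² + (2−16)² = 484 + 196 = 680
d²(X, Zone E) = (23−18)² + (2−7)² = 25 + 25 = 50
d²(X, Zone F) = (23−8)² + (2−16)² = 225 + 196 = 421
d²(X, Zone G) = (23−1)² + (2−9)² = 484 + 49 = 533
X is equidistant from Zone A and Zone E (both at squared distance 50), and every other site is strictly farther — so X lies on the Zone A–Zone E Voronoi edge.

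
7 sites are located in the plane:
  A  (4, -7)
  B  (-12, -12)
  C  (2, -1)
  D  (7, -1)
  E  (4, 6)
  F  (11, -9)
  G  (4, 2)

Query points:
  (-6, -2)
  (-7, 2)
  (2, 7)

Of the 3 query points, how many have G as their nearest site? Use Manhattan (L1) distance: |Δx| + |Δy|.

1

(-6, -2) — d to each: A:15, B:16, C:9, D:14, E:18, F:24, G:14 → nearest is C
(-7, 2) — d to each: A:20, B:19, C:12, D:17, E:15, F:29, G:11 → nearest is G
(2, 7) — d to each: A:16, B:33, C:8, D:13, E:3, F:25, G:7 → nearest is E
1 of the 3 points has G as nearest.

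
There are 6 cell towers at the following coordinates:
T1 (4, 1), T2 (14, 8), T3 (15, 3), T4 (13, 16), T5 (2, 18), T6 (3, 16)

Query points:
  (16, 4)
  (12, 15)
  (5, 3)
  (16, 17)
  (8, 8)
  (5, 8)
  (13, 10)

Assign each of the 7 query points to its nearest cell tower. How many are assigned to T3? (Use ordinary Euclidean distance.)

(16, 4) — d² to each: T1:153, T2:20, T3:2, T4:153, T5:392, T6:313 → nearest is T3
(12, 15) — d² to each: T1:260, T2:53, T3:153, T4:2, T5:109, T6:82 → nearest is T4
(5, 3) — d² to each: T1:5, T2:106, T3:100, T4:233, T5:234, T6:173 → nearest is T1
(16, 17) — d² to each: T1:400, T2:85, T3:197, T4:10, T5:197, T6:170 → nearest is T4
(8, 8) — d² to each: T1:65, T2:36, T3:74, T4:89, T5:136, T6:89 → nearest is T2
(5, 8) — d² to each: T1:50, T2:81, T3:125, T4:128, T5:109, T6:68 → nearest is T1
(13, 10) — d² to each: T1:162, T2:5, T3:53, T4:36, T5:185, T6:136 → nearest is T2
1 of the 7 points has T3 as nearest.

1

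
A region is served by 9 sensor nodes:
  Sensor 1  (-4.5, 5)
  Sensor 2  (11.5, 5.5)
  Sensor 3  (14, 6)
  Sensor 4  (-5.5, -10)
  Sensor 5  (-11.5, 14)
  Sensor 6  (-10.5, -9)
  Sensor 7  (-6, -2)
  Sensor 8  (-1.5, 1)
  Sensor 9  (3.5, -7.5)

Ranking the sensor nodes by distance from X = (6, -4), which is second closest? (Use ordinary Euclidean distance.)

Sensor 8

Squared Euclidean distances:
d²(X, Sensor 1) = (6−(-4.5))² + (-4−5)² = 110.25 + 81 = 191.25
d²(X, Sensor 2) = (6−11.5)² + (-4−5.5)² = 30.25 + 90.25 = 120.5
d²(X, Sensor 3) = (6−14)² + (-4−6)² = 64 + 100 = 164
d²(X, Sensor 4) = (6−(-5.5))² + (-4−(-10))² = 132.25 + 36 = 168.25
d²(X, Sensor 5) = (6−(-11.5))² + (-4−14)² = 306.25 + 324 = 630.25
d²(X, Sensor 6) = (6−(-10.5))² + (-4−(-9))² = 272.25 + 25 = 297.25
d²(X, Sensor 7) = (6−(-6))² + (-4−(-2))² = 144 + 4 = 148
d²(X, Sensor 8) = (6−(-1.5))² + (-4−1)² = 56.25 + 25 = 81.25
d²(X, Sensor 9) = (6−3.5)² + (-4−(-7.5))² = 6.25 + 12.25 = 18.5
Sorted ascending: Sensor 9, Sensor 8, Sensor 2, … — the second-nearest is Sensor 8.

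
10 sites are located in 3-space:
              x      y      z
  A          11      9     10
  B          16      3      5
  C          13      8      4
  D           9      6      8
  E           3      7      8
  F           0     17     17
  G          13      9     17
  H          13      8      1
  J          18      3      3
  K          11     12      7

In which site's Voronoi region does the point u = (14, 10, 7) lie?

Squared Euclidean distances:
|uA|² = (14−11)² + (10−9)² + (7−10)² = 9 + 1 + 9 = 19
|uB|² = (14−16)² + (10−3)² + (7−5)² = 4 + 49 + 4 = 57
|uC|² = (14−13)² + (10−8)² + (7−4)² = 1 + 4 + 9 = 14
|uD|² = (14−9)² + (10−6)² + (7−8)² = 25 + 16 + 1 = 42
|uE|² = (14−3)² + (10−7)² + (7−8)² = 121 + 9 + 1 = 131
|uF|² = (14−0)² + (10−17)² + (7−17)² = 196 + 49 + 100 = 345
|uG|² = (14−13)² + (10−9)² + (7−17)² = 1 + 1 + 100 = 102
|uH|² = (14−13)² + (10−8)² + (7−1)² = 1 + 4 + 36 = 41
|uJ|² = (14−18)² + (10−3)² + (7−3)² = 16 + 49 + 16 = 81
|uK|² = (14−11)² + (10−12)² + (7−7)² = 9 + 4 + 0 = 13
Minimum is at K.

K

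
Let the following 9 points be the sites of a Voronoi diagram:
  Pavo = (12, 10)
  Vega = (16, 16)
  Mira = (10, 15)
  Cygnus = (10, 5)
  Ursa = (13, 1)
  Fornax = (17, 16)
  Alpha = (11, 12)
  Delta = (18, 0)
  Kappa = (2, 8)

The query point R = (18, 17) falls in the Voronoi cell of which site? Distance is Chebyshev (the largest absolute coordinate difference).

Fornax

d(R, Pavo) = max(6, 7) = 7
d(R, Vega) = max(2, 1) = 2
d(R, Mira) = max(8, 2) = 8
d(R, Cygnus) = max(8, 12) = 12
d(R, Ursa) = max(5, 16) = 16
d(R, Fornax) = max(1, 1) = 1
d(R, Alpha) = max(7, 5) = 7
d(R, Delta) = max(0, 17) = 17
d(R, Kappa) = max(16, 9) = 16
The smallest is to Fornax, so R lies in the Voronoi region of Fornax.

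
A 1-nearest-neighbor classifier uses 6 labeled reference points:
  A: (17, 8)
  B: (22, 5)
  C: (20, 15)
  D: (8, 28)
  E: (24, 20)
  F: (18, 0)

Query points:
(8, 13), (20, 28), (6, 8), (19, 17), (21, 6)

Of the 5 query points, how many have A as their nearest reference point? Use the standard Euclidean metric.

(8, 13) — d² to each: A:106, B:260, C:148, D:225, E:305, F:269 → nearest is A
(20, 28) — d² to each: A:409, B:533, C:169, D:144, E:80, F:788 → nearest is E
(6, 8) — d² to each: A:121, B:265, C:245, D:404, E:468, F:208 → nearest is A
(19, 17) — d² to each: A:85, B:153, C:5, D:242, E:34, F:290 → nearest is C
(21, 6) — d² to each: A:20, B:2, C:82, D:653, E:205, F:45 → nearest is B
2 of the 5 points have A as nearest.

2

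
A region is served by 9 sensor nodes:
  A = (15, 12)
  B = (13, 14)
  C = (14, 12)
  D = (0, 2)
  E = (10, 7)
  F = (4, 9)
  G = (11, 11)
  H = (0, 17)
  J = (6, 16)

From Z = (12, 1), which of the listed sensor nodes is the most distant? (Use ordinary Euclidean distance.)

Compare squared distances (the ordering matches that of the actual distances):
|ZA|² = (12−15)² + (1−12)² = 9 + 121 = 130
|ZB|² = (12−13)² + (1−14)² = 1 + 169 = 170
|ZC|² = (12−14)² + (1−12)² = 4 + 121 = 125
|ZD|² = (12−0)² + (1−2)² = 144 + 1 = 145
|ZE|² = (12−10)² + (1−7)² = 4 + 36 = 40
|ZF|² = (12−4)² + (1−9)² = 64 + 64 = 128
|ZG|² = (12−11)² + (1−11)² = 1 + 100 = 101
|ZH|² = (12−0)² + (1−17)² = 144 + 256 = 400
|ZJ|² = (12−6)² + (1−16)² = 36 + 225 = 261
The largest is to H.

H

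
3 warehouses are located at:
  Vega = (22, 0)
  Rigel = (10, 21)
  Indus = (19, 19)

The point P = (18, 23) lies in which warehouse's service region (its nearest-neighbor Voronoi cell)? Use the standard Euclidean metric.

Since √ is increasing, it suffices to compare squared distances:
d²(P, Vega) = (18−22)² + (23−0)² = 16 + 529 = 545
d²(P, Rigel) = (18−10)² + (23−21)² = 64 + 4 = 68
d²(P, Indus) = (18−19)² + (23−19)² = 1 + 16 = 17
The smallest is to Indus, so P lies in the Voronoi region of Indus.

Indus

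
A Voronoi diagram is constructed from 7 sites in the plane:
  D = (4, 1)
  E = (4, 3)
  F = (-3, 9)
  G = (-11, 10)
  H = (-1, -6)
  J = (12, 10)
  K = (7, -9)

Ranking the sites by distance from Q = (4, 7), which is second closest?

Since √ is increasing, it suffices to compare squared distances:
|QD|² = (4−4)² + (7−1)² = 0 + 36 = 36
|QE|² = (4−4)² + (7−3)² = 0 + 16 = 16
|QF|² = (4−(-3))² + (7−9)² = 49 + 4 = 53
|QG|² = (4−(-11))² + (7−10)² = 225 + 9 = 234
|QH|² = (4−(-1))² + (7−(-6))² = 25 + 169 = 194
|QJ|² = (4−12)² + (7−10)² = 64 + 9 = 73
|QK|² = (4−7)² + (7−(-9))² = 9 + 256 = 265
Sorted ascending: E, D, F, … — the second-nearest is D.

D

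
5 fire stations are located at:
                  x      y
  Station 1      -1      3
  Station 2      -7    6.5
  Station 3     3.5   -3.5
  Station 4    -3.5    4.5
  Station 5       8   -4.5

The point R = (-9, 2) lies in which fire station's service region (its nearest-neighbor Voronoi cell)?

Since √ is increasing, it suffices to compare squared distances:
d²(R, Station 1) = (-9−(-1))² + (2−3)² = 64 + 1 = 65
d²(R, Station 2) = (-9−(-7))² + (2−6.5)² = 4 + 20.25 = 24.25
d²(R, Station 3) = (-9−3.5)² + (2−(-3.5))² = 156.25 + 30.25 = 186.5
d²(R, Station 4) = (-9−(-3.5))² + (2−4.5)² = 30.25 + 6.25 = 36.5
d²(R, Station 5) = (-9−8)² + (2−(-4.5))² = 289 + 42.25 = 331.25
Minimum is at Station 2.

Station 2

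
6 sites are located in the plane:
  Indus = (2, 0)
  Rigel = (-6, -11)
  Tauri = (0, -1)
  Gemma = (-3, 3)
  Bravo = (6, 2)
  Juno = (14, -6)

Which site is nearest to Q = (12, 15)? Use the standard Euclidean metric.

Bravo

Since √ is increasing, it suffices to compare squared distances:
d²(Q, Indus) = (12−2)² + (15−0)² = 100 + 225 = 325
d²(Q, Rigel) = (12−(-6))² + (15−(-11))² = 324 + 676 = 1000
d²(Q, Tauri) = (12−0)² + (15−(-1))² = 144 + 256 = 400
d²(Q, Gemma) = (12−(-3))² + (15−3)² = 225 + 144 = 369
d²(Q, Bravo) = (12−6)² + (15−2)² = 36 + 169 = 205
d²(Q, Juno) = (12−14)² + (15−(-6))² = 4 + 441 = 445
The smallest is to Bravo, so Q lies in the Voronoi region of Bravo.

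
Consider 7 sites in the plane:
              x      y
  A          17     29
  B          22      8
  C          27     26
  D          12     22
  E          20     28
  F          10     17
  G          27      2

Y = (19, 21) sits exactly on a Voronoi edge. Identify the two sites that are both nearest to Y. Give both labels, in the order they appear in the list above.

Squared distances from Y to each site:
|YA|² = (19−17)² + (21−29)² = 4 + 64 = 68
|YB|² = (19−22)² + (21−8)² = 9 + 169 = 178
|YC|² = (19−27)² + (21−26)² = 64 + 25 = 89
|YD|² = (19−12)² + (21−22)² = 49 + 1 = 50
|YE|² = (19−20)² + (21−28)² = 1 + 49 = 50
|YF|² = (19−10)² + (21−17)² = 81 + 16 = 97
|YG|² = (19−27)² + (21−2)² = 64 + 361 = 425
Y is equidistant from D and E (both at squared distance 50), and every other site is strictly farther — so Y lies on the D–E Voronoi edge.

D and E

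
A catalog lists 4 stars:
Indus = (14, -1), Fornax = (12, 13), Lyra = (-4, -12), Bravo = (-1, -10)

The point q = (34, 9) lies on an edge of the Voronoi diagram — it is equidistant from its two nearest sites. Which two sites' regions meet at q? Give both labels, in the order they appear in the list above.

Indus and Fornax

Squared distances from q to each site:
d²(q, Indus) = 400 + 100 = 500
d²(q, Fornax) = 484 + 16 = 500
d²(q, Lyra) = 1444 + 441 = 1885
d²(q, Bravo) = 1225 + 361 = 1586
q is equidistant from Indus and Fornax (both at squared distance 500), and every other site is strictly farther — so q lies on the Indus–Fornax Voronoi edge.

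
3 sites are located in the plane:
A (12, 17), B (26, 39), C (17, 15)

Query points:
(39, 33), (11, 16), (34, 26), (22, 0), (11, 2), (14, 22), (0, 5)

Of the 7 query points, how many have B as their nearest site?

(39, 33) — d² to each: A:985, B:205, C:808 → nearest is B
(11, 16) — d² to each: A:2, B:754, C:37 → nearest is A
(34, 26) — d² to each: A:565, B:233, C:410 → nearest is B
(22, 0) — d² to each: A:389, B:1537, C:250 → nearest is C
(11, 2) — d² to each: A:226, B:1594, C:205 → nearest is C
(14, 22) — d² to each: A:29, B:433, C:58 → nearest is A
(0, 5) — d² to each: A:288, B:1832, C:389 → nearest is A
2 of the 7 points have B as nearest.

2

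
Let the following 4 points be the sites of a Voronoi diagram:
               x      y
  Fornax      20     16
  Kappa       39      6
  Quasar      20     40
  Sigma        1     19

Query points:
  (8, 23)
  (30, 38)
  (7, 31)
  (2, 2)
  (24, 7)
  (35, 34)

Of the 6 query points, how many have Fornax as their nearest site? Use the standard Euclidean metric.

(8, 23) — d² to each: Fornax:193, Kappa:1250, Quasar:433, Sigma:65 → nearest is Sigma
(30, 38) — d² to each: Fornax:584, Kappa:1105, Quasar:104, Sigma:1202 → nearest is Quasar
(7, 31) — d² to each: Fornax:394, Kappa:1649, Quasar:250, Sigma:180 → nearest is Sigma
(2, 2) — d² to each: Fornax:520, Kappa:1385, Quasar:1768, Sigma:290 → nearest is Sigma
(24, 7) — d² to each: Fornax:97, Kappa:226, Quasar:1105, Sigma:673 → nearest is Fornax
(35, 34) — d² to each: Fornax:549, Kappa:800, Quasar:261, Sigma:1381 → nearest is Quasar
1 of the 6 points has Fornax as nearest.

1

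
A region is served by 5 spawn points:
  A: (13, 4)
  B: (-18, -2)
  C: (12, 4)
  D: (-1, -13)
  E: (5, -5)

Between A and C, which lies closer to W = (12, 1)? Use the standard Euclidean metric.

C

Compare squared distances:
|WA|² = (12−13)² + (1−4)² = 1 + 9 = 10
|WC|² = (12−12)² + (1−4)² = 0 + 9 = 9
10 > 9, so C is closer.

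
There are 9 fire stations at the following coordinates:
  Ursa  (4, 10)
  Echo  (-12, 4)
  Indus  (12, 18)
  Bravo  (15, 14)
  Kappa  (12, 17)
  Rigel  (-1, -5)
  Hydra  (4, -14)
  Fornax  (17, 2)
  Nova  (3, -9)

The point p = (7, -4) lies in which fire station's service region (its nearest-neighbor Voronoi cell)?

Since √ is increasing, it suffices to compare squared distances:
d²(p, Ursa) = 9 + 196 = 205
d²(p, Echo) = 361 + 64 = 425
d²(p, Indus) = 25 + 484 = 509
d²(p, Bravo) = 64 + 324 = 388
d²(p, Kappa) = 25 + 441 = 466
d²(p, Rigel) = 64 + 1 = 65
d²(p, Hydra) = 9 + 100 = 109
d²(p, Fornax) = 100 + 36 = 136
d²(p, Nova) = 16 + 25 = 41
Minimum is at Nova.

Nova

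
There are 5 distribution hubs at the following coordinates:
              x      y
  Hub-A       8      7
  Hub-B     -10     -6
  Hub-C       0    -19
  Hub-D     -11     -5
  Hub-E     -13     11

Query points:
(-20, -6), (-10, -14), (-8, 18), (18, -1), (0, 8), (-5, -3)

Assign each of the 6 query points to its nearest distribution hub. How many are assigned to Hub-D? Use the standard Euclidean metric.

1

(-20, -6) — d² to each: Hub-A:953, Hub-B:100, Hub-C:569, Hub-D:82, Hub-E:338 → nearest is Hub-D
(-10, -14) — d² to each: Hub-A:765, Hub-B:64, Hub-C:125, Hub-D:82, Hub-E:634 → nearest is Hub-B
(-8, 18) — d² to each: Hub-A:377, Hub-B:580, Hub-C:1433, Hub-D:538, Hub-E:74 → nearest is Hub-E
(18, -1) — d² to each: Hub-A:164, Hub-B:809, Hub-C:648, Hub-D:857, Hub-E:1105 → nearest is Hub-A
(0, 8) — d² to each: Hub-A:65, Hub-B:296, Hub-C:729, Hub-D:290, Hub-E:178 → nearest is Hub-A
(-5, -3) — d² to each: Hub-A:269, Hub-B:34, Hub-C:281, Hub-D:40, Hub-E:260 → nearest is Hub-B
1 of the 6 points has Hub-D as nearest.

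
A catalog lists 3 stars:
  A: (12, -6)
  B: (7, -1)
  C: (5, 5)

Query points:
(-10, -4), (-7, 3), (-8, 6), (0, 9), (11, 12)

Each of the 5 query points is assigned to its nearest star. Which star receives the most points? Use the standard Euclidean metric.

(-10, -4) — d² to each: A:488, B:298, C:306 → nearest is B
(-7, 3) — d² to each: A:442, B:212, C:148 → nearest is C
(-8, 6) — d² to each: A:544, B:274, C:170 → nearest is C
(0, 9) — d² to each: A:369, B:149, C:41 → nearest is C
(11, 12) — d² to each: A:325, B:185, C:85 → nearest is C
Tally — B:1, C:4. C captures the most (4).

C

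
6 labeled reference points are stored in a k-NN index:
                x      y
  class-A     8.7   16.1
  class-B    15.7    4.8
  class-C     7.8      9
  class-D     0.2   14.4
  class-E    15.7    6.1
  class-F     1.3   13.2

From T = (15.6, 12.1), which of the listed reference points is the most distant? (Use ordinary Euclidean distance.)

Squared Euclidean distances:
d²(T, class-A) = (15.6−8.7)² + (12.1−16.1)² = 47.61 + 16 = 63.61
d²(T, class-B) = (15.6−15.7)² + (12.1−4.8)² = 0.01 + 53.29 = 53.3
d²(T, class-C) = (15.6−7.8)² + (12.1−9)² = 60.84 + 9.61 = 70.45
d²(T, class-D) = (15.6−0.2)² + (12.1−14.4)² = 237.16 + 5.29 = 242.45
d²(T, class-E) = (15.6−15.7)² + (12.1−6.1)² = 0.01 + 36 = 36.01
d²(T, class-F) = (15.6−1.3)² + (12.1−13.2)² = 204.49 + 1.21 = 205.7
The largest is to class-D.

class-D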